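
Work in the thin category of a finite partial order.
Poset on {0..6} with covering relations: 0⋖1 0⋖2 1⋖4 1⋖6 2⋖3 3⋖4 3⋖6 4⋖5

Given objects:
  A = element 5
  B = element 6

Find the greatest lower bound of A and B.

Answer: NO MEET EXISTS

Work:
Lower bounds of A=5 and B=6: {0,1,2,3}
  maximal lower bounds 1 and 3 are incomparable: neither 1≤3 nor 3≤1
→ no greatest lower bound exists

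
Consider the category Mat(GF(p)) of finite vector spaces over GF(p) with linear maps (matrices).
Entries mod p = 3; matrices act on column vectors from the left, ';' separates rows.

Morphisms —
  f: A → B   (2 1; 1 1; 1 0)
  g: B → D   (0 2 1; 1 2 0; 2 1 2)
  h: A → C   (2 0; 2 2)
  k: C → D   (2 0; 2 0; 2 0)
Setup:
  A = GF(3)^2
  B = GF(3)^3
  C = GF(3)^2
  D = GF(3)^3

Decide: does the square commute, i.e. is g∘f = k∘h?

Path 1 = f;g:
  e0=⟨1,0⟩ f→⟨2,1,1⟩ g→⟨0,1,1⟩
  e1=⟨0,1⟩ f→⟨1,1,0⟩ g→⟨2,0,0⟩
  composite₁ = (0 2; 1 0; 1 0)
Path 2 = h;k:
  e0=⟨1,0⟩ h→⟨2,2⟩ k→⟨1,1,1⟩
  e1=⟨0,1⟩ h→⟨0,2⟩ k→⟨0,0,0⟩
  composite₂ = (1 0; 1 0; 1 0)
Equal? NO — does not commute

Answer: DOES NOT COMMUTE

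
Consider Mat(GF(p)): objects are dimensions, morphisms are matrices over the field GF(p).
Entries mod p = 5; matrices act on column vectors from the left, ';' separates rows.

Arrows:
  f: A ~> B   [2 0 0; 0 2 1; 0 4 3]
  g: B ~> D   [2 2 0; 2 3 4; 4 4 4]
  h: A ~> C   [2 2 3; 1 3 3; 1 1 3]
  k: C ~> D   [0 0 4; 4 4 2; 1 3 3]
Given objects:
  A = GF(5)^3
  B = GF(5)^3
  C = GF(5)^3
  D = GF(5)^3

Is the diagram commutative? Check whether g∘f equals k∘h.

Answer: COMMUTES

Work:
Along f;g (path 1):
  e0=⟨1,0,0⟩ f~>⟨2,0,0⟩ g~>⟨4,4,3⟩
  e1=⟨0,1,0⟩ f~>⟨0,2,4⟩ g~>⟨4,2,4⟩
  e2=⟨0,0,1⟩ f~>⟨0,1,3⟩ g~>⟨2,0,1⟩
  ⟦path⟧₁ = [4 4 2; 4 2 0; 3 4 1]
Along h;k (path 2):
  e0=⟨1,0,0⟩ h~>⟨2,1,1⟩ k~>⟨4,4,3⟩
  e1=⟨0,1,0⟩ h~>⟨2,3,1⟩ k~>⟨4,2,4⟩
  e2=⟨0,0,1⟩ h~>⟨3,3,3⟩ k~>⟨2,0,1⟩
  ⟦path⟧₂ = [4 4 2; 4 2 0; 3 4 1]
Equal? same morphism ✓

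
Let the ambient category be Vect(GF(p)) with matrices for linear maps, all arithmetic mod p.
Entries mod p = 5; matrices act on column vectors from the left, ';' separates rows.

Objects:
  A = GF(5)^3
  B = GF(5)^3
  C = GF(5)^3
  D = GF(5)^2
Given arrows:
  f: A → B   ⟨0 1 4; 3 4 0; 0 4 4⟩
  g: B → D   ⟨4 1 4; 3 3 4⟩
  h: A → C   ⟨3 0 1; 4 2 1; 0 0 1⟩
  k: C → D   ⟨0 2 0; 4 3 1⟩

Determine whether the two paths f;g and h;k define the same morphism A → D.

Answer: COMMUTES

Work:
1) trace f;g:
  e0=(1,0,0) f→(0,3,0) g→(3,4)
  e1=(0,1,0) f→(1,4,4) g→(4,1)
  e2=(0,0,1) f→(4,0,4) g→(2,3)
  composite₁ = ⟨3 4 2; 4 1 3⟩
2) trace h;k:
  e0=(1,0,0) h→(3,4,0) k→(3,4)
  e1=(0,1,0) h→(0,2,0) k→(4,1)
  e2=(0,0,1) h→(1,1,1) k→(2,3)
  composite₂ = ⟨3 4 2; 4 1 3⟩
Equal? equal; square commutes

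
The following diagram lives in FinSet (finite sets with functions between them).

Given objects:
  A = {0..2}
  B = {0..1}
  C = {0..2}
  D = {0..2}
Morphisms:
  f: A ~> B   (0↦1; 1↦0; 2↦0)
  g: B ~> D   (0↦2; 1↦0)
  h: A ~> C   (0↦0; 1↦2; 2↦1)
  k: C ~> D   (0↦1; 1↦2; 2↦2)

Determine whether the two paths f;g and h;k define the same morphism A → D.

Path 1 = f;g:
  0 f~>1 g~>0
  1 f~>0 g~>2
  2 f~>0 g~>2
  composite₁ = (0↦0; 1↦2; 2↦2)
Path 2 = h;k:
  0 h~>0 k~>1
  1 h~>2 k~>2
  2 h~>1 k~>2
  composite₂ = (0↦1; 1↦2; 2↦2)
Equal? NO — does not commute

Answer: DOES NOT COMMUTE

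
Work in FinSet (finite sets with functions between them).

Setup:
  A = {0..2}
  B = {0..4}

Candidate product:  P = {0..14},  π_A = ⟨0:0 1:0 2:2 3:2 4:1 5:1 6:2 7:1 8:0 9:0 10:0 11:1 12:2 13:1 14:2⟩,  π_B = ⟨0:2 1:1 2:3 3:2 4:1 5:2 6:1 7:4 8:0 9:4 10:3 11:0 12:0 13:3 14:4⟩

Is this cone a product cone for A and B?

Answer: VALID PRODUCT

Trace:
|A|·|B| = 3·5 = 15;  |P| = 15
Check the pairing map k ↦ (π_A(k), π_B(k)):
  0 : (0,2)
  1 : (0,1)
  2 : (2,3)
  3 : (2,2)
  4 : (1,1)
  5 : (1,2)
  6 : (2,1)
  7 : (1,4)
  8 : (0,0)
  9 : (0,4)
  10 : (0,3)
  11 : (1,0)
  12 : (2,0)
  13 : (1,3)
  14 : (2,4)
distinct pairs in image: 15 / 15 needed
  → bijection onto A×B; projections well-typed.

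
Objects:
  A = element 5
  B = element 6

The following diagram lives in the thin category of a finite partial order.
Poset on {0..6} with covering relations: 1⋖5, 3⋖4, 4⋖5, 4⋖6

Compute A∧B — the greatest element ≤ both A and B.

Answer: A∧B = 4

Work:
{x : x≤A ∧ x≤B} = {3,4}  (A=5, B=6)
  3 ≤ 4
  4 ≤ 4
glb = 4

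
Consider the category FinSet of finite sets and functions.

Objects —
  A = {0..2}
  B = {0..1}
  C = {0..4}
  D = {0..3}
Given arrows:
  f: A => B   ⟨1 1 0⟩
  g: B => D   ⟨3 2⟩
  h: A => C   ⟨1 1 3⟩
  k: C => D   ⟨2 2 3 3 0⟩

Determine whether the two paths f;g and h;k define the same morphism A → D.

Answer: COMMUTES

Work:
1) trace f;g:
  0 f=>1 g=>2
  1 f=>1 g=>2
  2 f=>0 g=>3
  composite₁ = ⟨2 2 3⟩
2) trace h;k:
  0 h=>1 k=>2
  1 h=>1 k=>2
  2 h=>3 k=>3
  composite₂ = ⟨2 2 3⟩
Equal? YES — commutes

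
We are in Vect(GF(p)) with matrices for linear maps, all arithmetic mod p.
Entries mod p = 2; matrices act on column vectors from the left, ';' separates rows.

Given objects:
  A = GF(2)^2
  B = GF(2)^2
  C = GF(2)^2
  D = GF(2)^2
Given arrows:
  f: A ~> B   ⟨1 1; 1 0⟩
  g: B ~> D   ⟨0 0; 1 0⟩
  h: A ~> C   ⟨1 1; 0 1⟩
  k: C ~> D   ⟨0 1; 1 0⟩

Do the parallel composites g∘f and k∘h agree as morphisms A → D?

Answer: DOES NOT COMMUTE

Derivation:
1) trace f;g:
  e0=⟨1,0⟩ f~>⟨1,1⟩ g~>⟨0,1⟩
  e1=⟨0,1⟩ f~>⟨1,0⟩ g~>⟨0,1⟩
  result₁ = ⟨0 0; 1 1⟩
2) trace h;k:
  e0=⟨1,0⟩ h~>⟨1,0⟩ k~>⟨0,1⟩
  e1=⟨0,1⟩ h~>⟨1,1⟩ k~>⟨1,1⟩
  result₂ = ⟨0 1; 1 1⟩
Equal? NO — does not commute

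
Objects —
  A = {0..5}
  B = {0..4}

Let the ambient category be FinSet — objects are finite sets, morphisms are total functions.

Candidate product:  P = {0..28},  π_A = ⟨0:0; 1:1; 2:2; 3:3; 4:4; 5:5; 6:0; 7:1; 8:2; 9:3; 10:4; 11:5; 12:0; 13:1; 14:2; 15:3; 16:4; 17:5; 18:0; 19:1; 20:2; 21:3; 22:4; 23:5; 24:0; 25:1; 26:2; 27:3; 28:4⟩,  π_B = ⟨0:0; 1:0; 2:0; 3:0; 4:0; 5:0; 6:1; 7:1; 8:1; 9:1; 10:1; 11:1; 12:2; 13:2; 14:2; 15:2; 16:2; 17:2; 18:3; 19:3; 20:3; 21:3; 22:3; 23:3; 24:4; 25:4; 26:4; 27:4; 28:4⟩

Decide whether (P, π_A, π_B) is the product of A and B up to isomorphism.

Answer: NOT A VALID PRODUCT — |P|=29 ≠ |A|·|B|=30

Trace:
|A|·|B| = 6·5 = 30;  |P| = 29
  → cardinalities differ; no bijection possible.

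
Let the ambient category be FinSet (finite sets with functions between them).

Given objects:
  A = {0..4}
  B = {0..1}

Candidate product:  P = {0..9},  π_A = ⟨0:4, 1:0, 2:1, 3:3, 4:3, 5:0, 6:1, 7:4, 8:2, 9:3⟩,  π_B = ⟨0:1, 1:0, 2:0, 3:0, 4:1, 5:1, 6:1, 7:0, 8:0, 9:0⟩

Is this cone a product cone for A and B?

Answer: NOT A VALID PRODUCT — duplicate pair at indices 3,9

Trace:
|A|·|B| = 5·2 = 10;  |P| = 10
Check the pairing map k ↦ (π_A(k), π_B(k)):
  0 : (4,1)
  1 : (0,0)
  2 : (1,0)
  3 : (3,0)
  4 : (3,1)
  5 : (0,1)
  6 : (1,1)
  7 : (4,0)
  8 : (2,0)
  9 : (3,0)  ✗ repeats pair of k=3
distinct pairs in image: 9 / 10 needed
  → (3,0) hit at k=3 and k=9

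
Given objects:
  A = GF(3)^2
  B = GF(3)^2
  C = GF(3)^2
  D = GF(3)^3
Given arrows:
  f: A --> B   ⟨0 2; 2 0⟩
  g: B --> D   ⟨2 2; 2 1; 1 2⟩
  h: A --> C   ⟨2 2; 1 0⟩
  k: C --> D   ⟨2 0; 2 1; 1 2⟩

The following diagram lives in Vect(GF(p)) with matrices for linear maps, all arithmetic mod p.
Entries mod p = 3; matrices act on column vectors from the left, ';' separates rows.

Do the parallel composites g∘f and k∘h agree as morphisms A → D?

1) trace f;g:
  e0=⟨1,0⟩ f-->⟨0,2⟩ g-->⟨1,2,1⟩
  e1=⟨0,1⟩ f-->⟨2,0⟩ g-->⟨1,1,2⟩
  result₁ = ⟨1 1; 2 1; 1 2⟩
2) trace h;k:
  e0=⟨1,0⟩ h-->⟨2,1⟩ k-->⟨1,2,1⟩
  e1=⟨0,1⟩ h-->⟨2,0⟩ k-->⟨1,1,2⟩
  result₂ = ⟨1 1; 2 1; 1 2⟩
Equal? equal; square commutes

Answer: COMMUTES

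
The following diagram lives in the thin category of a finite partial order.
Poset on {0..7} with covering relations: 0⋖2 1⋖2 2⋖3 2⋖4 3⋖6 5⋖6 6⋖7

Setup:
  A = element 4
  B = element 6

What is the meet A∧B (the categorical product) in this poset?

Answer: A∧B = 2

Derivation:
Lower bounds of A=4 and B=6: {0,1,2}
  0 ⊑ 2
  1 ⊑ 2
  2 ⊑ 2
glb = 2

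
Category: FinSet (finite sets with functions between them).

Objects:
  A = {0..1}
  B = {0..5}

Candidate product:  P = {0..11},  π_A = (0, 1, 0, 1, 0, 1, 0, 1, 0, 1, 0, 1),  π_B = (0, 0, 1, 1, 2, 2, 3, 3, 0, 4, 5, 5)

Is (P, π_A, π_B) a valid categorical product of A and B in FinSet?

|A|·|B| = 2·6 = 12;  |P| = 12
Check the pairing map k ↦ (π_A(k), π_B(k)):
  0 -> (0,0)
  1 -> (1,0)
  2 -> (0,1)
  3 -> (1,1)
  4 -> (0,2)
  5 -> (1,2)
  6 -> (0,3)
  7 -> (1,3)
  8 -> (0,0)  ✗ repeats pair of k=0
  9 -> (1,4)
  10 -> (0,5)
  11 -> (1,5)
distinct pairs in image: 11 / 12 needed
  → (0,0) hit at k=0 and k=8

Answer: NOT A VALID PRODUCT — duplicate pair at indices 0,8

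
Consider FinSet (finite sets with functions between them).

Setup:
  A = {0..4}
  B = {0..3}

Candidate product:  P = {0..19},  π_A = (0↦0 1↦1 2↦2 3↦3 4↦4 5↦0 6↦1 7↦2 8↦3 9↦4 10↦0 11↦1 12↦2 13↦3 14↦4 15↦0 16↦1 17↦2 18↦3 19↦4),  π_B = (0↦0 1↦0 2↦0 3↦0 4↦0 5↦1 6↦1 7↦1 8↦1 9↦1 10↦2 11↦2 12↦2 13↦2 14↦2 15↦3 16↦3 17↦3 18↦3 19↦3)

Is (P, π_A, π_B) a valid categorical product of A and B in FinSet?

|A|·|B| = 5·4 = 20;  |P| = 20
Check the pairing map k ↦ (π_A(k), π_B(k)):
  0 ↦ (0,0)
  1 ↦ (1,0)
  2 ↦ (2,0)
  3 ↦ (3,0)
  4 ↦ (4,0)
  5 ↦ (0,1)
  6 ↦ (1,1)
  7 ↦ (2,1)
  8 ↦ (3,1)
  9 ↦ (4,1)
  10 ↦ (0,2)
  11 ↦ (1,2)
  12 ↦ (2,2)
  13 ↦ (3,2)
  14 ↦ (4,2)
  15 ↦ (0,3)
  16 ↦ (1,3)
  17 ↦ (2,3)
  18 ↦ (3,3)
  19 ↦ (4,3)
distinct pairs in image: 20 / 20 needed
  → bijection onto A×B; projections well-typed.

Answer: VALID PRODUCT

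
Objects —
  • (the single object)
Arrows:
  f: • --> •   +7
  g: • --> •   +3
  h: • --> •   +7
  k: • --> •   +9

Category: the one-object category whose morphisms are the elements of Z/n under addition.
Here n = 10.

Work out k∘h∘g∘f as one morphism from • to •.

  0 +7≡7 +3≡0 +7≡7 +9≡6  (mod 10)
⟦path⟧: +6

Answer: +6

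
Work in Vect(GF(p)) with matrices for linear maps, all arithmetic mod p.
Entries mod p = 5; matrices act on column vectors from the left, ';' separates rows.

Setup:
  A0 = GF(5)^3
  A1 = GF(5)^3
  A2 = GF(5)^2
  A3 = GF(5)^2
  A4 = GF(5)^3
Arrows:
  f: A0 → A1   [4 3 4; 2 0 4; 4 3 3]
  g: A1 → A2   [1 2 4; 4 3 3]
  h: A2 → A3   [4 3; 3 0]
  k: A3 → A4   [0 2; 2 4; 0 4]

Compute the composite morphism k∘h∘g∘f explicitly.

  e0=[1,0,0] f→[4,2,4] g→[4,4] h→[3,2] k→[4,4,3]
  e1=[0,1,0] f→[3,0,3] g→[0,1] h→[3,0] k→[0,1,0]
  e2=[0,0,1] f→[4,4,3] g→[4,2] h→[2,2] k→[4,2,3]
result: [4 0 4; 4 1 2; 3 0 3]

Answer: [4 0 4; 4 1 2; 3 0 3]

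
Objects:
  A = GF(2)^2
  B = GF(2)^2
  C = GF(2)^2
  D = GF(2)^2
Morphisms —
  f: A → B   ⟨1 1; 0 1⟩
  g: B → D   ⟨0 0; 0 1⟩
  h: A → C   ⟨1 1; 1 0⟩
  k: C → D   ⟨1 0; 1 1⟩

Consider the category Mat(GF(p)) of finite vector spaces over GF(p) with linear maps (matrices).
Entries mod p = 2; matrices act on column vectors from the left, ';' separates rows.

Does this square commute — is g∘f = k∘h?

Answer: DOES NOT COMMUTE

Derivation:
Path 1 = f;g:
  e0=[1,0] f→[1,0] g→[0,0]
  e1=[0,1] f→[1,1] g→[0,1]
  result₁ = ⟨0 0; 0 1⟩
Path 2 = h;k:
  e0=[1,0] h→[1,1] k→[1,0]
  e1=[0,1] h→[1,0] k→[1,1]
  result₂ = ⟨1 1; 0 1⟩
Equal? NO — does not commute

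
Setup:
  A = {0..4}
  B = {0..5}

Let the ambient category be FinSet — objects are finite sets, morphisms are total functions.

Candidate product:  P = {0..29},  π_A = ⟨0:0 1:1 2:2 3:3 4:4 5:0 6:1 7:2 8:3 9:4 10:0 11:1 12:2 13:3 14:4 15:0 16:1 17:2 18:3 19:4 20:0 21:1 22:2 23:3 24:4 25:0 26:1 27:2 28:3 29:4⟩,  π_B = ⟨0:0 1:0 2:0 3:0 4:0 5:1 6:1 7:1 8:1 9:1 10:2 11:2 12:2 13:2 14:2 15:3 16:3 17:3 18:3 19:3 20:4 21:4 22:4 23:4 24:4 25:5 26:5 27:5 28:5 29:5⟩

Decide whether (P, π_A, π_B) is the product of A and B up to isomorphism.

Answer: VALID PRODUCT

Derivation:
|A|·|B| = 5·6 = 30;  |P| = 30
Check the pairing map k ↦ (π_A(k), π_B(k)):
  0 : (0,0)
  1 : (1,0)
  2 : (2,0)
  3 : (3,0)
  4 : (4,0)
  5 : (0,1)
  6 : (1,1)
  7 : (2,1)
  8 : (3,1)
  9 : (4,1)
  10 : (0,2)
  11 : (1,2)
  12 : (2,2)
  13 : (3,2)
  14 : (4,2)
  15 : (0,3)
  16 : (1,3)
  17 : (2,3)
  18 : (3,3)
  19 : (4,3)
  20 : (0,4)
  21 : (1,4)
  22 : (2,4)
  23 : (3,4)
  24 : (4,4)
  25 : (0,5)
  26 : (1,5)
  27 : (2,5)
  28 : (3,5)
  29 : (4,5)
distinct pairs in image: 30 / 30 needed
  → bijection onto A×B; projections well-typed.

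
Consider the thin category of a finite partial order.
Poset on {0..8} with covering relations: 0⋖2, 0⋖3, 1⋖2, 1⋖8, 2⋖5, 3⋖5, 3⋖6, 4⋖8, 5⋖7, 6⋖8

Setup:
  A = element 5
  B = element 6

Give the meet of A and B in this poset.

Answer: A∧B = 3

Derivation:
Lower bounds of A=5 and B=6: {0,3}
  0 ≤ 3
  3 ≤ 3
glb = 3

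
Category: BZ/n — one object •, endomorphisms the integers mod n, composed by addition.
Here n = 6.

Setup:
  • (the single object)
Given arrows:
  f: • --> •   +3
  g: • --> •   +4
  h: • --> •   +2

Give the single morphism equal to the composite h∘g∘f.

Answer: +3

Work:
  0 +3≡3 +4≡1 +2≡3  (mod 6)
result: +3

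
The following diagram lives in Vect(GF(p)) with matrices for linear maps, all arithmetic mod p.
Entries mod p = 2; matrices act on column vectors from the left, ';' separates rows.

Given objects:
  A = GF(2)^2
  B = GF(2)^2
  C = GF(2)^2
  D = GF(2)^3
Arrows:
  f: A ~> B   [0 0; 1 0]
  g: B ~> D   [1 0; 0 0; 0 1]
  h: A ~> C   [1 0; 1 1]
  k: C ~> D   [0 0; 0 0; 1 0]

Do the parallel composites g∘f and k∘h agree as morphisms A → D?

1) trace f;g:
  e0=[1,0] f~>[0,1] g~>[0,0,1]
  e1=[0,1] f~>[0,0] g~>[0,0,0]
  ⟦path⟧₁ = [0 0; 0 0; 1 0]
2) trace h;k:
  e0=[1,0] h~>[1,1] k~>[0,0,1]
  e1=[0,1] h~>[0,1] k~>[0,0,0]
  ⟦path⟧₂ = [0 0; 0 0; 1 0]
Equal? same morphism ✓

Answer: COMMUTES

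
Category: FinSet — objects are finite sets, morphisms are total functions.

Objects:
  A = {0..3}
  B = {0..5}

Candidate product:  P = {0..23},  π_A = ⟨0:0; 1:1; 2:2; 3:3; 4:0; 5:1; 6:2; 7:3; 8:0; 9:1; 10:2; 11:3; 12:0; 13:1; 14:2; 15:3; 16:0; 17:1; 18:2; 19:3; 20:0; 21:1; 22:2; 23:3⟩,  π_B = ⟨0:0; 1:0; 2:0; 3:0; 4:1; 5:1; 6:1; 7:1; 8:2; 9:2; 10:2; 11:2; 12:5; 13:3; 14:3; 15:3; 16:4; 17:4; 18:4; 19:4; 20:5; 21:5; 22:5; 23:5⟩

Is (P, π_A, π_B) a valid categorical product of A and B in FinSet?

Answer: NOT A VALID PRODUCT — duplicate pair at indices 20,12

Work:
|A|·|B| = 4·6 = 24;  |P| = 24
Check the pairing map k ↦ (π_A(k), π_B(k)):
  0 : (0,0)
  1 : (1,0)
  2 : (2,0)
  3 : (3,0)
  4 : (0,1)
  5 : (1,1)
  6 : (2,1)
  7 : (3,1)
  8 : (0,2)
  9 : (1,2)
  10 : (2,2)
  11 : (3,2)
  12 : (0,5)
  13 : (1,3)
  14 : (2,3)
  15 : (3,3)
  16 : (0,4)
  17 : (1,4)
  18 : (2,4)
  19 : (3,4)
  20 : (0,5)  ✗ repeats pair of k=12
  21 : (1,5)
  22 : (2,5)
  23 : (3,5)
distinct pairs in image: 23 / 24 needed
  → (0,5) hit at k=12 and k=20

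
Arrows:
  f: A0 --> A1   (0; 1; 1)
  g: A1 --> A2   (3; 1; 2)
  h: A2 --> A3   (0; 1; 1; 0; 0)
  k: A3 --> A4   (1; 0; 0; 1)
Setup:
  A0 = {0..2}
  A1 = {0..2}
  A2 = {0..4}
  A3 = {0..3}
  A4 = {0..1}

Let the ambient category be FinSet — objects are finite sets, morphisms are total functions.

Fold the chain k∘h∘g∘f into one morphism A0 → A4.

  0 f-->0 g-->3 h-->0 k-->1
  1 f-->1 g-->1 h-->1 k-->0
  2 f-->1 g-->1 h-->1 k-->0
composite: (1; 0; 0)

Answer: (1; 0; 0)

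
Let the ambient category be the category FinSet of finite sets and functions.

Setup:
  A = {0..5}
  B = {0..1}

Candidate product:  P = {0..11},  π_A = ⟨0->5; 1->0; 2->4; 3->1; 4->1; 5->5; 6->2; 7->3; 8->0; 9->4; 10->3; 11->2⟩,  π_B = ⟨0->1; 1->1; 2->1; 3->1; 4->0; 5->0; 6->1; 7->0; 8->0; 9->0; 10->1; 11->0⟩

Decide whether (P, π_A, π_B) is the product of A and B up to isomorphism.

|A|·|B| = 6·2 = 12;  |P| = 12
Check the pairing map k ↦ (π_A(k), π_B(k)):
  0 -> (5,1)
  1 -> (0,1)
  2 -> (4,1)
  3 -> (1,1)
  4 -> (1,0)
  5 -> (5,0)
  6 -> (2,1)
  7 -> (3,0)
  8 -> (0,0)
  9 -> (4,0)
  10 -> (3,1)
  11 -> (2,0)
distinct pairs in image: 12 / 12 needed
  → bijection onto A×B; projections well-typed.

Answer: VALID PRODUCT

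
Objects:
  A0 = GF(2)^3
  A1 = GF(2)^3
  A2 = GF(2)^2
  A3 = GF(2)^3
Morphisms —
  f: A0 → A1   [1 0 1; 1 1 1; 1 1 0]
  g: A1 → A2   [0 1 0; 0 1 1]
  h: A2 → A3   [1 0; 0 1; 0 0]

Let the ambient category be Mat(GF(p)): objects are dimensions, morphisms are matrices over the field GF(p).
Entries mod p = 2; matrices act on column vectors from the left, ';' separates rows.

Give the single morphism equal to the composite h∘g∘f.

Answer: [1 1 1; 0 0 1; 0 0 0]

Derivation:
  e0=(1,0,0) f→(1,1,1) g→(1,0) h→(1,0,0)
  e1=(0,1,0) f→(0,1,1) g→(1,0) h→(1,0,0)
  e2=(0,0,1) f→(1,1,0) g→(1,1) h→(1,1,0)
⟦path⟧: [1 1 1; 0 0 1; 0 0 0]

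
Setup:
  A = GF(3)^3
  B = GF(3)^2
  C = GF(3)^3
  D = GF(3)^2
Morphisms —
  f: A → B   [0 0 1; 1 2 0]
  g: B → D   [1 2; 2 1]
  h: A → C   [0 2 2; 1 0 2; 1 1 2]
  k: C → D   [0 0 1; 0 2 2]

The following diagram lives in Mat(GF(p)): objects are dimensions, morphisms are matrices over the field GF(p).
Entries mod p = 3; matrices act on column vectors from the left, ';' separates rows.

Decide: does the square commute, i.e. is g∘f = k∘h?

Answer: DOES NOT COMMUTE

Derivation:
Path 1 = f;g:
  e0=[1,0,0] f→[0,1] g→[2,1]
  e1=[0,1,0] f→[0,2] g→[1,2]
  e2=[0,0,1] f→[1,0] g→[1,2]
  ⟦path⟧₁ = [2 1 1; 1 2 2]
Path 2 = h;k:
  e0=[1,0,0] h→[0,1,1] k→[1,1]
  e1=[0,1,0] h→[2,0,1] k→[1,2]
  e2=[0,0,1] h→[2,2,2] k→[2,2]
  ⟦path⟧₂ = [1 1 2; 1 2 2]
Equal? differ; not commutative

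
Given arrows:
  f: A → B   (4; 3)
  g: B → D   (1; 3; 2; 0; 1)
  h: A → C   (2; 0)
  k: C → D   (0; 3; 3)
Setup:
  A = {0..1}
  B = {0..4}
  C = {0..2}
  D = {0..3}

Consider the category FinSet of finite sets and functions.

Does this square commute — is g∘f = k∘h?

Answer: DOES NOT COMMUTE

Trace:
1) trace f;g:
  0 f→4 g→1
  1 f→3 g→0
  composite₁ = (1; 0)
2) trace h;k:
  0 h→2 k→3
  1 h→0 k→0
  composite₂ = (3; 0)
Equal? distinct morphisms ✗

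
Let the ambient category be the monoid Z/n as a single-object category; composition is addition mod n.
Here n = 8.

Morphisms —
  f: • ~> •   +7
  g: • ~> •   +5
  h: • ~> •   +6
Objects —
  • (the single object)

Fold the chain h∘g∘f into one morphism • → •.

  0 +7≡7 +5≡4 +6≡2  (mod 8)
result: +2

Answer: +2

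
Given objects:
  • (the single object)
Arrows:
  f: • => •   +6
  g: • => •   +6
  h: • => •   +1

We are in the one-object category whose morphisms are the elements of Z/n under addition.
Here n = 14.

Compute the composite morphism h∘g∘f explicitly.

  0 +6≡6 +6≡12 +1≡13  (mod 14)
composite: +13

Answer: +13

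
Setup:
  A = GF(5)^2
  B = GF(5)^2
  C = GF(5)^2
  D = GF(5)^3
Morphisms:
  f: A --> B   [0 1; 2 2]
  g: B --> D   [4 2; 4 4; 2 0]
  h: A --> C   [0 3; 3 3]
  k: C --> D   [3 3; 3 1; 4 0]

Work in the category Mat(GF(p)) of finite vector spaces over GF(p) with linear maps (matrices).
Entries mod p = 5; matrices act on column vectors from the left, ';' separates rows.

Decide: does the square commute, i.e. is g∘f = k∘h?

1) trace f;g:
  e0=(1,0) f-->(0,2) g-->(4,3,0)
  e1=(0,1) f-->(1,2) g-->(3,2,2)
  ⟦path⟧₁ = [4 3; 3 2; 0 2]
2) trace h;k:
  e0=(1,0) h-->(0,3) k-->(4,3,0)
  e1=(0,1) h-->(3,3) k-->(3,2,2)
  ⟦path⟧₂ = [4 3; 3 2; 0 2]
Equal? same morphism ✓

Answer: COMMUTES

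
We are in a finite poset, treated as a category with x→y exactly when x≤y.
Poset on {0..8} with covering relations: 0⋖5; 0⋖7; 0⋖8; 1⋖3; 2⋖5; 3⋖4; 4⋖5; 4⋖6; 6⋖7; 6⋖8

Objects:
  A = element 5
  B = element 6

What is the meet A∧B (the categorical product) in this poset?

Common predecessors of 5,6: {1,3,4}
  1 <= 4
  3 <= 4
  4 <= 4
glb = 4

Answer: A∧B = 4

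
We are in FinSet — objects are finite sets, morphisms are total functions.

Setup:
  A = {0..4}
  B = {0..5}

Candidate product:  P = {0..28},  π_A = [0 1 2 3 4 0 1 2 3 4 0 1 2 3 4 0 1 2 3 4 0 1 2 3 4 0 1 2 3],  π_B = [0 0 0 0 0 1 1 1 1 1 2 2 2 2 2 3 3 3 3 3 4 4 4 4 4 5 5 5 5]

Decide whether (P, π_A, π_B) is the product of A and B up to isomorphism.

|A|·|B| = 5·6 = 30;  |P| = 29
  → cardinalities differ; no bijection possible.

Answer: NOT A VALID PRODUCT — |P|=29 ≠ |A|·|B|=30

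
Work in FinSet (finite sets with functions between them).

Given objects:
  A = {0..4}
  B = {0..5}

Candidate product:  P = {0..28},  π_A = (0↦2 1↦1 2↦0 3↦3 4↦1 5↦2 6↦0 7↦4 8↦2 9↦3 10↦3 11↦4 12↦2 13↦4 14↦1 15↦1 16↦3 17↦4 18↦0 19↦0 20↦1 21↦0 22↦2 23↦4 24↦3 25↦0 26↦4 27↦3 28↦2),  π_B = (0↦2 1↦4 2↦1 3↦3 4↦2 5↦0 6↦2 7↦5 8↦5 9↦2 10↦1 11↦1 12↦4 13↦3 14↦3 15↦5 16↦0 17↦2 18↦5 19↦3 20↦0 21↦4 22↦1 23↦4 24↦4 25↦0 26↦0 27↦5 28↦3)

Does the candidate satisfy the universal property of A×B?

Answer: NOT A VALID PRODUCT — |P|=29 ≠ |A|·|B|=30

Derivation:
|A|·|B| = 5·6 = 30;  |P| = 29
  → cardinalities differ; no bijection possible.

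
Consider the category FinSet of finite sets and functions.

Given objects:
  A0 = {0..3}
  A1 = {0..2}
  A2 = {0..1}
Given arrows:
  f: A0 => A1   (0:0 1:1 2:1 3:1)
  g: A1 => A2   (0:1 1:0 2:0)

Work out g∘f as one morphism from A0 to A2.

  0 f=>0 g=>1
  1 f=>1 g=>0
  2 f=>1 g=>0
  3 f=>1 g=>0
composite: (0:1 1:0 2:0 3:0)

Answer: (0:1 1:0 2:0 3:0)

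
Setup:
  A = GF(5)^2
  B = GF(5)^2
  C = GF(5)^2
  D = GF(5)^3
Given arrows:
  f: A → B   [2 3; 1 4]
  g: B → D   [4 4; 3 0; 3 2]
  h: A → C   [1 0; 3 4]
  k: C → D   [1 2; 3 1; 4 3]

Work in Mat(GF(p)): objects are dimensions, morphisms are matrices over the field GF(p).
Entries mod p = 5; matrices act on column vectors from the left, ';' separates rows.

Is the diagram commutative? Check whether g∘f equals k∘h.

Answer: COMMUTES

Trace:
1) trace f;g:
  e0=[1,0] f→[2,1] g→[2,1,3]
  e1=[0,1] f→[3,4] g→[3,4,2]
  result₁ = [2 3; 1 4; 3 2]
2) trace h;k:
  e0=[1,0] h→[1,3] k→[2,1,3]
  e1=[0,1] h→[0,4] k→[3,4,2]
  result₂ = [2 3; 1 4; 3 2]
Equal? equal; square commutes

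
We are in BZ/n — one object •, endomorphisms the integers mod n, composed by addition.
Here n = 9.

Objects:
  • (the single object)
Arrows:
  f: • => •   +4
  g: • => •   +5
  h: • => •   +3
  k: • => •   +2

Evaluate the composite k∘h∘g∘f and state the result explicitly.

  0 +4≡4 +5≡0 +3≡3 +2≡5  (mod 9)
composite: +5

Answer: +5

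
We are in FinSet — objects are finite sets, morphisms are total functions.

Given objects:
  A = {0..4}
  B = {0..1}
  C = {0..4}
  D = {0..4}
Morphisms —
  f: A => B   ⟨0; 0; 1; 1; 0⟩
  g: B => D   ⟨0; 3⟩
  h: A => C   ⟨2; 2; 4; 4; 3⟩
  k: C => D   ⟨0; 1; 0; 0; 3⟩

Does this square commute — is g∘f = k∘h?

Path 1 = f;g:
  0 f=>0 g=>0
  1 f=>0 g=>0
  2 f=>1 g=>3
  3 f=>1 g=>3
  4 f=>0 g=>0
  composite₁ = ⟨0; 0; 3; 3; 0⟩
Path 2 = h;k:
  0 h=>2 k=>0
  1 h=>2 k=>0
  2 h=>4 k=>3
  3 h=>4 k=>3
  4 h=>3 k=>0
  composite₂ = ⟨0; 0; 3; 3; 0⟩
Equal? equal; square commutes

Answer: COMMUTES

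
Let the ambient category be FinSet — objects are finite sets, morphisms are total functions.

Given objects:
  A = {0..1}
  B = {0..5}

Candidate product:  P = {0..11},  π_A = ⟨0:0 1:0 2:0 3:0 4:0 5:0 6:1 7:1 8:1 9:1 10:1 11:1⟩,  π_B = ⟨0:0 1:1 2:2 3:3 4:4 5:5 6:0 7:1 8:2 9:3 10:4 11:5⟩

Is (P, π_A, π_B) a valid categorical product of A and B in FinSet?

|A|·|B| = 2·6 = 12;  |P| = 12
Check the pairing map k ↦ (π_A(k), π_B(k)):
  0 : (0,0)
  1 : (0,1)
  2 : (0,2)
  3 : (0,3)
  4 : (0,4)
  5 : (0,5)
  6 : (1,0)
  7 : (1,1)
  8 : (1,2)
  9 : (1,3)
  10 : (1,4)
  11 : (1,5)
distinct pairs in image: 12 / 12 needed
  → bijection onto A×B; projections well-typed.

Answer: VALID PRODUCT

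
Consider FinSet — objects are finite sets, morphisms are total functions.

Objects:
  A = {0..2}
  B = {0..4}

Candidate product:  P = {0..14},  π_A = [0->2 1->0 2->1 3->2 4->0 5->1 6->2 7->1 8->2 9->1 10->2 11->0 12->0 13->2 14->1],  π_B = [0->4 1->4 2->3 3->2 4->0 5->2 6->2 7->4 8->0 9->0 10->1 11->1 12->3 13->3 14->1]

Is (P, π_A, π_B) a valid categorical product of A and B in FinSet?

Answer: NOT A VALID PRODUCT — duplicate pair at indices 3,6

Derivation:
|A|·|B| = 3·5 = 15;  |P| = 15
Check the pairing map k ↦ (π_A(k), π_B(k)):
  0 -> (2,4)
  1 -> (0,4)
  2 -> (1,3)
  3 -> (2,2)
  4 -> (0,0)
  5 -> (1,2)
  6 -> (2,2)  ✗ repeats pair of k=3
  7 -> (1,4)
  8 -> (2,0)
  9 -> (1,0)
  10 -> (2,1)
  11 -> (0,1)
  12 -> (0,3)
  13 -> (2,3)
  14 -> (1,1)
distinct pairs in image: 14 / 15 needed
  → (2,2) hit at k=3 and k=6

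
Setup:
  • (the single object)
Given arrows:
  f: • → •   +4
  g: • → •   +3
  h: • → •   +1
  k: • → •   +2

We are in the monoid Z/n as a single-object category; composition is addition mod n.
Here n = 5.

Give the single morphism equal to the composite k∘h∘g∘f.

Answer: +0

Derivation:
  0 +4≡4 +3≡2 +1≡3 +2≡0  (mod 5)
composite: +0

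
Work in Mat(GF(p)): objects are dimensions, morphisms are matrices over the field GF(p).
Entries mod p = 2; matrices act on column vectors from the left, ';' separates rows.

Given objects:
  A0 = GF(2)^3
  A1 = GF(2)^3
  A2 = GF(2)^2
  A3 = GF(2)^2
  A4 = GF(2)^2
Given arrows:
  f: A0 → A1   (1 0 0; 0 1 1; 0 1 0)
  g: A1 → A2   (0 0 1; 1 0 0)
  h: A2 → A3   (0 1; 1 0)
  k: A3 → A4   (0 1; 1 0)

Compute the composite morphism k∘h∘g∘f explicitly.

  e0=⟨1,0,0⟩ f→⟨1,0,0⟩ g→⟨0,1⟩ h→⟨1,0⟩ k→⟨0,1⟩
  e1=⟨0,1,0⟩ f→⟨0,1,1⟩ g→⟨1,0⟩ h→⟨0,1⟩ k→⟨1,0⟩
  e2=⟨0,0,1⟩ f→⟨0,1,0⟩ g→⟨0,0⟩ h→⟨0,0⟩ k→⟨0,0⟩
composite: (0 1 0; 1 0 0)

Answer: (0 1 0; 1 0 0)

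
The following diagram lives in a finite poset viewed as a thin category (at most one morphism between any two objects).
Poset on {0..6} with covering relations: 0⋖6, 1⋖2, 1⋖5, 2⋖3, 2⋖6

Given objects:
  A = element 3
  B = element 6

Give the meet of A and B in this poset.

Answer: A∧B = 2

Derivation:
Lower bounds of A=3 and B=6: {1,2}
  1 ≤ 2
  2 ≤ 2
glb = 2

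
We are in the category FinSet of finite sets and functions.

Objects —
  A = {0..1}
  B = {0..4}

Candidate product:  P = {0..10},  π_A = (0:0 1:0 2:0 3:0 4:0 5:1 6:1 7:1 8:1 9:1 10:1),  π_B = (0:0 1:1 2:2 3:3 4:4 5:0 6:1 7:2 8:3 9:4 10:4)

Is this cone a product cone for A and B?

|A|·|B| = 2·5 = 10;  |P| = 11
  → cardinalities differ; no bijection possible.

Answer: NOT A VALID PRODUCT — |P|=11 ≠ |A|·|B|=10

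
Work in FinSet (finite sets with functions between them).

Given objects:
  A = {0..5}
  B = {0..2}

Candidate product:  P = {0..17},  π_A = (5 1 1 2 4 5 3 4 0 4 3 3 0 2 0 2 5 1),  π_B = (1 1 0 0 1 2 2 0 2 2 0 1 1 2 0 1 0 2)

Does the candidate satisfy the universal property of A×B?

|A|·|B| = 6·3 = 18;  |P| = 18
Check the pairing map k ↦ (π_A(k), π_B(k)):
  0 ↦ (5,1)
  1 ↦ (1,1)
  2 ↦ (1,0)
  3 ↦ (2,0)
  4 ↦ (4,1)
  5 ↦ (5,2)
  6 ↦ (3,2)
  7 ↦ (4,0)
  8 ↦ (0,2)
  9 ↦ (4,2)
  10 ↦ (3,0)
  11 ↦ (3,1)
  12 ↦ (0,1)
  13 ↦ (2,2)
  14 ↦ (0,0)
  15 ↦ (2,1)
  16 ↦ (5,0)
  17 ↦ (1,2)
distinct pairs in image: 18 / 18 needed
  → bijection onto A×B; projections well-typed.

Answer: VALID PRODUCT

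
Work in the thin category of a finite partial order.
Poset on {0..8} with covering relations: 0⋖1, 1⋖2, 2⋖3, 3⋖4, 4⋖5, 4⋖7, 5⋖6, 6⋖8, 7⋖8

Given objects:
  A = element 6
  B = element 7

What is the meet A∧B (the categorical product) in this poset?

Answer: A∧B = 4

Trace:
{x : x⊑A ∧ x⊑B} = {0,1,2,3,4}  (A=6, B=7)
  0 ⊑ 4
  1 ⊑ 4
  2 ⊑ 4
  3 ⊑ 4
  4 ⊑ 4
glb = 4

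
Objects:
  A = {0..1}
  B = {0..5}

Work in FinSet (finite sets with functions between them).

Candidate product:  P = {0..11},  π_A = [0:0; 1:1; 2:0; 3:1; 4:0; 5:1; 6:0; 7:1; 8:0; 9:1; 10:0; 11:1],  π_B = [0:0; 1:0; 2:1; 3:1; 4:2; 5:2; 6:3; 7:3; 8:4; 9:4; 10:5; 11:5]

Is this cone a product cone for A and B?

Answer: VALID PRODUCT

Trace:
|A|·|B| = 2·6 = 12;  |P| = 12
Check the pairing map k ↦ (π_A(k), π_B(k)):
  0 : (0,0)
  1 : (1,0)
  2 : (0,1)
  3 : (1,1)
  4 : (0,2)
  5 : (1,2)
  6 : (0,3)
  7 : (1,3)
  8 : (0,4)
  9 : (1,4)
  10 : (0,5)
  11 : (1,5)
distinct pairs in image: 12 / 12 needed
  → bijection onto A×B; projections well-typed.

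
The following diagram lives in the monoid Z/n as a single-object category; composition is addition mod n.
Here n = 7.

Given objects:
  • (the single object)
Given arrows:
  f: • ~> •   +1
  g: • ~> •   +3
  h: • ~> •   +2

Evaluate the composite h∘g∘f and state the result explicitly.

Answer: +6

Trace:
  0 +1≡1 +3≡4 +2≡6  (mod 7)
⟦path⟧: +6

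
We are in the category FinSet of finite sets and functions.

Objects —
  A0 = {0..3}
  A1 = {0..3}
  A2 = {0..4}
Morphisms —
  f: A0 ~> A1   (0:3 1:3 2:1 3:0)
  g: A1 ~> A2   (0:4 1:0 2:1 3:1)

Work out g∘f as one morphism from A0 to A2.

Answer: (0:1 1:1 2:0 3:4)

Trace:
  0 f~>3 g~>1
  1 f~>3 g~>1
  2 f~>1 g~>0
  3 f~>0 g~>4
⟦path⟧: (0:1 1:1 2:0 3:4)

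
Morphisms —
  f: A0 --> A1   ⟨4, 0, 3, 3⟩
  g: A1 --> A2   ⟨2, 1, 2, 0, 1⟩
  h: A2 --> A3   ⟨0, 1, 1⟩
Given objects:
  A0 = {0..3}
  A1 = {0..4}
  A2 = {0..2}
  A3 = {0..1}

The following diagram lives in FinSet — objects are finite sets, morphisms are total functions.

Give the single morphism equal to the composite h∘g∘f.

  0 f-->4 g-->1 h-->1
  1 f-->0 g-->2 h-->1
  2 f-->3 g-->0 h-->0
  3 f-->3 g-->0 h-->0
result: ⟨1, 1, 0, 0⟩

Answer: ⟨1, 1, 0, 0⟩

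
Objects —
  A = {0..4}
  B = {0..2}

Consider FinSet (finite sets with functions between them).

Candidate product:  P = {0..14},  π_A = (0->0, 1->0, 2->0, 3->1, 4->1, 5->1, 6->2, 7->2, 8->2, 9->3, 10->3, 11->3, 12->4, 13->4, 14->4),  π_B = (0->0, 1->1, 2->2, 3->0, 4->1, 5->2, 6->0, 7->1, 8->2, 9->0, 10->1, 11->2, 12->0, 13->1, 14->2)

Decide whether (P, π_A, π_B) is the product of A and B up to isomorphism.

|A|·|B| = 5·3 = 15;  |P| = 15
Check the pairing map k ↦ (π_A(k), π_B(k)):
  0 -> (0,0)
  1 -> (0,1)
  2 -> (0,2)
  3 -> (1,0)
  4 -> (1,1)
  5 -> (1,2)
  6 -> (2,0)
  7 -> (2,1)
  8 -> (2,2)
  9 -> (3,0)
  10 -> (3,1)
  11 -> (3,2)
  12 -> (4,0)
  13 -> (4,1)
  14 -> (4,2)
distinct pairs in image: 15 / 15 needed
  → bijection onto A×B; projections well-typed.

Answer: VALID PRODUCT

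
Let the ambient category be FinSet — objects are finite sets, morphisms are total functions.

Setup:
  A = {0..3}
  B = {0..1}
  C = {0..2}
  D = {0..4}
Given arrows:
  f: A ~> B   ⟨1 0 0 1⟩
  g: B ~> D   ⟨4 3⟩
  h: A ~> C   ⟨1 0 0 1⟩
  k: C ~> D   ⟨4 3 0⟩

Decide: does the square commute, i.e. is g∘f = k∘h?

Path 1 = f;g:
  0 f~>1 g~>3
  1 f~>0 g~>4
  2 f~>0 g~>4
  3 f~>1 g~>3
  ⟦path⟧₁ = ⟨3 4 4 3⟩
Path 2 = h;k:
  0 h~>1 k~>3
  1 h~>0 k~>4
  2 h~>0 k~>4
  3 h~>1 k~>3
  ⟦path⟧₂ = ⟨3 4 4 3⟩
Equal? YES — commutes

Answer: COMMUTES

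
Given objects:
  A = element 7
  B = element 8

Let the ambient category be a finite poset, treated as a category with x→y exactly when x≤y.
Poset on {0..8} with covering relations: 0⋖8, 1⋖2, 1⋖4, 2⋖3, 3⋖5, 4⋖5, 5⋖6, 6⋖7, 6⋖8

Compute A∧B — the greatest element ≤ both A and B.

Lower bounds of A=7 and B=8: {1,2,3,4,5,6}
  1 <= 6
  2 <= 6
  3 <= 6
  4 <= 6
  5 <= 6
  6 <= 6
glb = 6

Answer: A∧B = 6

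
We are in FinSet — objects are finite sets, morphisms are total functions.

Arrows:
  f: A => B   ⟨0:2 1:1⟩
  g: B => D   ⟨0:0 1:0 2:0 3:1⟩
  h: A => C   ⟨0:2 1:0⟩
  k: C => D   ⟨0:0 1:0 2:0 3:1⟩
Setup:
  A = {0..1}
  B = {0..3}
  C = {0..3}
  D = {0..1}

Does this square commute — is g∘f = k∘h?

1) trace f;g:
  0 f=>2 g=>0
  1 f=>1 g=>0
  composite₁ = ⟨0:0 1:0⟩
2) trace h;k:
  0 h=>2 k=>0
  1 h=>0 k=>0
  composite₂ = ⟨0:0 1:0⟩
Equal? equal; square commutes

Answer: COMMUTES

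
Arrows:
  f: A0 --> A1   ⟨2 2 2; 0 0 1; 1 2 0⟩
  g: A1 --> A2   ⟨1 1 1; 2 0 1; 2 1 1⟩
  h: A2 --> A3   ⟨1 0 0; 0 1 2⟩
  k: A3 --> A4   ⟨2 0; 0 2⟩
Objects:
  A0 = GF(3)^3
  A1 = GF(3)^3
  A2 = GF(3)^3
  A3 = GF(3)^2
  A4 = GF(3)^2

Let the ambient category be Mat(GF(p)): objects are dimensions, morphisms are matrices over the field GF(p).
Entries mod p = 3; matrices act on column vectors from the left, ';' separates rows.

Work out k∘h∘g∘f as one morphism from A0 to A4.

  e0=⟨1,0,0⟩ f-->⟨2,0,1⟩ g-->⟨0,2,2⟩ h-->⟨0,0⟩ k-->⟨0,0⟩
  e1=⟨0,1,0⟩ f-->⟨2,0,2⟩ g-->⟨1,0,0⟩ h-->⟨1,0⟩ k-->⟨2,0⟩
  e2=⟨0,0,1⟩ f-->⟨2,1,0⟩ g-->⟨0,1,2⟩ h-->⟨0,2⟩ k-->⟨0,1⟩
⟦path⟧: ⟨0 2 0; 0 0 1⟩

Answer: ⟨0 2 0; 0 0 1⟩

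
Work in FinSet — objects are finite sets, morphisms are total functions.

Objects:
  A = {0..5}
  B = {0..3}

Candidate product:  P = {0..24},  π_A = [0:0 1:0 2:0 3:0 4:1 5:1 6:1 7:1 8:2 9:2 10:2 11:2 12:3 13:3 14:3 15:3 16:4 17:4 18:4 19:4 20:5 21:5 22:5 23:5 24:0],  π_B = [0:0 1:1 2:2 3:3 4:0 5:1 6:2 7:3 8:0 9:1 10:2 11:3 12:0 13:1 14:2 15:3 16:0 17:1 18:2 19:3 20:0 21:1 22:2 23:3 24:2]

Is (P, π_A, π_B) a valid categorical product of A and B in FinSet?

Answer: NOT A VALID PRODUCT — |P|=25 ≠ |A|·|B|=24

Work:
|A|·|B| = 6·4 = 24;  |P| = 25
  → cardinalities differ; no bijection possible.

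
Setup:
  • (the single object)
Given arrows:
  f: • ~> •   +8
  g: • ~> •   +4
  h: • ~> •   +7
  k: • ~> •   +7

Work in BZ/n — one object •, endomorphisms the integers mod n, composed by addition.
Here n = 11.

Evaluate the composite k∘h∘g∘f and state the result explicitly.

Answer: +4

Derivation:
  0 +8≡8 +4≡1 +7≡8 +7≡4  (mod 11)
result: +4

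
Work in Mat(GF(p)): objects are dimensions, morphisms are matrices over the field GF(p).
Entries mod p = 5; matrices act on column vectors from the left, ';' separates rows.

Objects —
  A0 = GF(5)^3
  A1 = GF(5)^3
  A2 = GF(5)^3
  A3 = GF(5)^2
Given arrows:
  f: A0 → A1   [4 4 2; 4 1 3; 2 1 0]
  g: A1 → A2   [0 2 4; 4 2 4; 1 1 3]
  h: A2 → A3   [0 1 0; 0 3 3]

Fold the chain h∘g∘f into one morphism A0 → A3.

Answer: [2 2 4; 3 0 2]

Trace:
  e0=⟨1,0,0⟩ f→⟨4,4,2⟩ g→⟨1,2,4⟩ h→⟨2,3⟩
  e1=⟨0,1,0⟩ f→⟨4,1,1⟩ g→⟨1,2,3⟩ h→⟨2,0⟩
  e2=⟨0,0,1⟩ f→⟨2,3,0⟩ g→⟨1,4,0⟩ h→⟨4,2⟩
result: [2 2 4; 3 0 2]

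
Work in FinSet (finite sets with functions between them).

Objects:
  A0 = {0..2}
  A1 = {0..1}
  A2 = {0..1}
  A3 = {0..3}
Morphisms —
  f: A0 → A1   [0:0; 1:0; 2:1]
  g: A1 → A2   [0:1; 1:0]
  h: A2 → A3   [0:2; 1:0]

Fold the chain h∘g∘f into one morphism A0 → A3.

  0 f→0 g→1 h→0
  1 f→0 g→1 h→0
  2 f→1 g→0 h→2
result: [0:0; 1:0; 2:2]

Answer: [0:0; 1:0; 2:2]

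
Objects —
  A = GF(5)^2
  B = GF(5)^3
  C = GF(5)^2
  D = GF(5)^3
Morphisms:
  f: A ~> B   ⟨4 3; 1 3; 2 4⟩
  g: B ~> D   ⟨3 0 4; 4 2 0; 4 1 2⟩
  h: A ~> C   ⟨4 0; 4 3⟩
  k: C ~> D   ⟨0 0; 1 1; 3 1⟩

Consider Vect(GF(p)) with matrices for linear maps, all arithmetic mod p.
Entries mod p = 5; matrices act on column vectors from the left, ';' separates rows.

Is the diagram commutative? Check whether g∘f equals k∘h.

Along f;g (path 1):
  e0=(1,0) f~>(4,1,2) g~>(0,3,1)
  e1=(0,1) f~>(3,3,4) g~>(0,3,3)
  result₁ = ⟨0 0; 3 3; 1 3⟩
Along h;k (path 2):
  e0=(1,0) h~>(4,4) k~>(0,3,1)
  e1=(0,1) h~>(0,3) k~>(0,3,3)
  result₂ = ⟨0 0; 3 3; 1 3⟩
Equal? same morphism ✓

Answer: COMMUTES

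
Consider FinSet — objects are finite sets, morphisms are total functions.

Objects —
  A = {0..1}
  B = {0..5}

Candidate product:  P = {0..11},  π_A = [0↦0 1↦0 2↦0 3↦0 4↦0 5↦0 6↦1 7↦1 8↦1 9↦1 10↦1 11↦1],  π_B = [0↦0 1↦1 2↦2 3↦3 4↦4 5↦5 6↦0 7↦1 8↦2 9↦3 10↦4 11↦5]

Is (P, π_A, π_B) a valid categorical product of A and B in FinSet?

|A|·|B| = 2·6 = 12;  |P| = 12
Check the pairing map k ↦ (π_A(k), π_B(k)):
  0 ↦ (0,0)
  1 ↦ (0,1)
  2 ↦ (0,2)
  3 ↦ (0,3)
  4 ↦ (0,4)
  5 ↦ (0,5)
  6 ↦ (1,0)
  7 ↦ (1,1)
  8 ↦ (1,2)
  9 ↦ (1,3)
  10 ↦ (1,4)
  11 ↦ (1,5)
distinct pairs in image: 12 / 12 needed
  → bijection onto A×B; projections well-typed.

Answer: VALID PRODUCT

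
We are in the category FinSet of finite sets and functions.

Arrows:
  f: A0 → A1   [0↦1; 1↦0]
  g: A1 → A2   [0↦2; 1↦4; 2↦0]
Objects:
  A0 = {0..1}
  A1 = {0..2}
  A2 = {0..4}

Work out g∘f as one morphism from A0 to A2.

  0 f→1 g→4
  1 f→0 g→2
composite: [0↦4; 1↦2]

Answer: [0↦4; 1↦2]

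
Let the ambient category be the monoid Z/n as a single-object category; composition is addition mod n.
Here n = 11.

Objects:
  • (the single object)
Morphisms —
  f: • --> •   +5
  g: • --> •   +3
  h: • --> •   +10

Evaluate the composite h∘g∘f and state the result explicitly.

Answer: +7

Derivation:
  0 +5≡5 +3≡8 +10≡7  (mod 11)
⟦path⟧: +7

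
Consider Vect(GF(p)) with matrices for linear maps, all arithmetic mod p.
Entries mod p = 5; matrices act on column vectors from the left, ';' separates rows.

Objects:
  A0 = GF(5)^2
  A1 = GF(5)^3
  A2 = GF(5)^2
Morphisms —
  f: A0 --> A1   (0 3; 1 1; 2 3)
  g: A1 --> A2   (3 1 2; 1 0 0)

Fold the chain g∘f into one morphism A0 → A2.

  e0=(1,0) f-->(0,1,2) g-->(0,0)
  e1=(0,1) f-->(3,1,3) g-->(1,3)
composite: (0 1; 0 3)

Answer: (0 1; 0 3)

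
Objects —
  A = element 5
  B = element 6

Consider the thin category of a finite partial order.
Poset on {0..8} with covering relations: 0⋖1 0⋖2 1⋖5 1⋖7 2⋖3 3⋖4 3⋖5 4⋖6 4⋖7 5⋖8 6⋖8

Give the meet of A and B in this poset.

Answer: A∧B = 3

Derivation:
{x : x⊑A ∧ x⊑B} = {0,2,3}  (A=5, B=6)
  0 ⊑ 3
  2 ⊑ 3
  3 ⊑ 3
glb = 3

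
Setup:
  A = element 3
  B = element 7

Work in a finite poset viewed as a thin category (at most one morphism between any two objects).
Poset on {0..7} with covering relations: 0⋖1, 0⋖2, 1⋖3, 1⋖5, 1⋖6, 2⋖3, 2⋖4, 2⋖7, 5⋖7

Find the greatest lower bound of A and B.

Answer: NO MEET EXISTS

Work:
Common predecessors of 3,7: {0,1,2}
  maximal lower bounds 1 and 2 are incomparable: neither 1≤2 nor 2≤1
→ no greatest lower bound exists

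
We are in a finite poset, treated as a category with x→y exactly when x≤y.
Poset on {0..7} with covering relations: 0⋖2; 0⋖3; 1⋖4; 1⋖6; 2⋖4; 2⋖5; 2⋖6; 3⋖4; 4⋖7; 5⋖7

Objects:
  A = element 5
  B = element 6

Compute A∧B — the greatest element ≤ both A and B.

Answer: A∧B = 2

Work:
{x : x⊑A ∧ x⊑B} = {0,2}  (A=5, B=6)
  0 ⊑ 2
  2 ⊑ 2
glb = 2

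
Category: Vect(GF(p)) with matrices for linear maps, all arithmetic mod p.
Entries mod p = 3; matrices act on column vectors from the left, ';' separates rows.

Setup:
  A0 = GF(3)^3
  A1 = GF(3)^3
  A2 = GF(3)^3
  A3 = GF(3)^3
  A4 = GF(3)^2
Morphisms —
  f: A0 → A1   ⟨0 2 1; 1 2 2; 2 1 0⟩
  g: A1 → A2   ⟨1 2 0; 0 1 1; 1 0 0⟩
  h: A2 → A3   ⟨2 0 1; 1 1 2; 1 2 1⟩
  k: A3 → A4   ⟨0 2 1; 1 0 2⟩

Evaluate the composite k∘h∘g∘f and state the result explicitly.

Answer: ⟨0 1 1; 2 0 1⟩

Derivation:
  e0=⟨1,0,0⟩ f→⟨0,1,2⟩ g→⟨2,0,0⟩ h→⟨1,2,2⟩ k→⟨0,2⟩
  e1=⟨0,1,0⟩ f→⟨2,2,1⟩ g→⟨0,0,2⟩ h→⟨2,1,2⟩ k→⟨1,0⟩
  e2=⟨0,0,1⟩ f→⟨1,2,0⟩ g→⟨2,2,1⟩ h→⟨2,0,1⟩ k→⟨1,1⟩
⟦path⟧: ⟨0 1 1; 2 0 1⟩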